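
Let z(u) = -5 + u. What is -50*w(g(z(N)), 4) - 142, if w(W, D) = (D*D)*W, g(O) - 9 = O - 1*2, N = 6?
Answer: -6542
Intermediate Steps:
g(O) = 7 + O (g(O) = 9 + (O - 1*2) = 9 + (O - 2) = 9 + (-2 + O) = 7 + O)
w(W, D) = W*D**2 (w(W, D) = D**2*W = W*D**2)
-50*w(g(z(N)), 4) - 142 = -50*(7 + (-5 + 6))*4**2 - 142 = -50*(7 + 1)*16 - 142 = -400*16 - 142 = -50*128 - 142 = -6400 - 142 = -6542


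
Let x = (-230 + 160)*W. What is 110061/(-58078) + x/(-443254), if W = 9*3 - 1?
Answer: -3477091181/1838807558 ≈ -1.8909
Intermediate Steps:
W = 26 (W = 27 - 1 = 26)
x = -1820 (x = (-230 + 160)*26 = -70*26 = -1820)
110061/(-58078) + x/(-443254) = 110061/(-58078) - 1820/(-443254) = 110061*(-1/58078) - 1820*(-1/443254) = -110061/58078 + 130/31661 = -3477091181/1838807558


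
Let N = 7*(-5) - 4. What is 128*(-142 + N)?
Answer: -23168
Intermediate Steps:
N = -39 (N = -35 - 4 = -39)
128*(-142 + N) = 128*(-142 - 39) = 128*(-181) = -23168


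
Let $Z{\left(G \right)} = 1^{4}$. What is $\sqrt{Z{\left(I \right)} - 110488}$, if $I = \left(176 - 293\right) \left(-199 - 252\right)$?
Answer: $i \sqrt{110487} \approx 332.4 i$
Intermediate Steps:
$I = 52767$ ($I = \left(-117\right) \left(-451\right) = 52767$)
$Z{\left(G \right)} = 1$
$\sqrt{Z{\left(I \right)} - 110488} = \sqrt{1 - 110488} = \sqrt{-110487} = i \sqrt{110487}$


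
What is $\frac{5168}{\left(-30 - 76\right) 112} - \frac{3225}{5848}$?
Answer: $- \frac{49789}{50456} \approx -0.98678$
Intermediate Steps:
$\frac{5168}{\left(-30 - 76\right) 112} - \frac{3225}{5848} = \frac{5168}{\left(-106\right) 112} - \frac{75}{136} = \frac{5168}{-11872} - \frac{75}{136} = 5168 \left(- \frac{1}{11872}\right) - \frac{75}{136} = - \frac{323}{742} - \frac{75}{136} = - \frac{49789}{50456}$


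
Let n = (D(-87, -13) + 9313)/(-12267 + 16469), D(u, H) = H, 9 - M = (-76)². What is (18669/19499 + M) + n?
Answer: -236129096114/40967399 ≈ -5763.8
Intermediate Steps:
M = -5767 (M = 9 - 1*(-76)² = 9 - 1*5776 = 9 - 5776 = -5767)
n = 4650/2101 (n = (-13 + 9313)/(-12267 + 16469) = 9300/4202 = 9300*(1/4202) = 4650/2101 ≈ 2.2132)
(18669/19499 + M) + n = (18669/19499 - 5767) + 4650/2101 = -112432064/19499 + 4650/2101 = -236129096114/40967399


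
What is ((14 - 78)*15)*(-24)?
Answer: 23040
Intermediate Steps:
((14 - 78)*15)*(-24) = -64*15*(-24) = -960*(-24) = 23040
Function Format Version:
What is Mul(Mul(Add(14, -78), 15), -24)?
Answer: 23040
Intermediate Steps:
Mul(Mul(Add(14, -78), 15), -24) = Mul(Mul(-64, 15), -24) = Mul(-960, -24) = 23040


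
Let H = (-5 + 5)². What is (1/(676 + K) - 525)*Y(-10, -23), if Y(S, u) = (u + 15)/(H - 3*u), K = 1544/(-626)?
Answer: 110678087/1818288 ≈ 60.869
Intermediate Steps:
K = -772/313 (K = 1544*(-1/626) = -772/313 ≈ -2.4665)
H = 0 (H = 0² = 0)
Y(S, u) = -(15 + u)/(3*u) (Y(S, u) = (u + 15)/(0 - 3*u) = (15 + u)/((-3*u)) = (15 + u)*(-1/(3*u)) = -(15 + u)/(3*u))
(1/(676 + K) - 525)*Y(-10, -23) = (1/(676 - 772/313) - 525)*((⅓)*(-15 - 1*(-23))/(-23)) = (1/(210816/313) - 525)*((⅓)*(-1/23)*(-15 + 23)) = (313/210816 - 525)*((⅓)*(-1/23)*8) = -110678087/210816*(-8/69) = 110678087/1818288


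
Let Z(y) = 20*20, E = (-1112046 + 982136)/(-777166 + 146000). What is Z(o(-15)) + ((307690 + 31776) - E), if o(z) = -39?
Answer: 107255866923/315583 ≈ 3.3987e+5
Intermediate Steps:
E = 64955/315583 (E = -129910/(-631166) = -129910*(-1/631166) = 64955/315583 ≈ 0.20583)
Z(y) = 400
Z(o(-15)) + ((307690 + 31776) - E) = 400 + ((307690 + 31776) - 1*64955/315583) = 400 + (339466 - 64955/315583) = 400 + 107129633723/315583 = 107255866923/315583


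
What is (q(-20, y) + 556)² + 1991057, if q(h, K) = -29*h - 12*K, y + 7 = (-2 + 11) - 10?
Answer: 3508881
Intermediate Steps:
y = -8 (y = -7 + ((-2 + 11) - 10) = -7 + (9 - 10) = -7 - 1 = -8)
(q(-20, y) + 556)² + 1991057 = ((-29*(-20) - 12*(-8)) + 556)² + 1991057 = ((580 + 96) + 556)² + 1991057 = (676 + 556)² + 1991057 = 1232² + 1991057 = 1517824 + 1991057 = 3508881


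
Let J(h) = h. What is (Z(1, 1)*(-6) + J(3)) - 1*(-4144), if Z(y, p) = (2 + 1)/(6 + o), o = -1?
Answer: 20717/5 ≈ 4143.4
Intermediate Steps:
Z(y, p) = ⅗ (Z(y, p) = (2 + 1)/(6 - 1) = 3/5 = 3*(⅕) = ⅗)
(Z(1, 1)*(-6) + J(3)) - 1*(-4144) = ((⅗)*(-6) + 3) - 1*(-4144) = (-18/5 + 3) + 4144 = -⅗ + 4144 = 20717/5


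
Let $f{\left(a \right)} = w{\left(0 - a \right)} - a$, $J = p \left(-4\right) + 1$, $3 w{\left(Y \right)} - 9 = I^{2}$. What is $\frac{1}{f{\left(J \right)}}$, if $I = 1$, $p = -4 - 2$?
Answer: $- \frac{3}{65} \approx -0.046154$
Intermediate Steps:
$p = -6$
$w{\left(Y \right)} = \frac{10}{3}$ ($w{\left(Y \right)} = 3 + \frac{1^{2}}{3} = 3 + \frac{1}{3} \cdot 1 = 3 + \frac{1}{3} = \frac{10}{3}$)
$J = 25$ ($J = \left(-6\right) \left(-4\right) + 1 = 24 + 1 = 25$)
$f{\left(a \right)} = \frac{10}{3} - a$
$\frac{1}{f{\left(J \right)}} = \frac{1}{\frac{10}{3} - 25} = \frac{1}{- \frac{65}{3}} = - \frac{3}{65}$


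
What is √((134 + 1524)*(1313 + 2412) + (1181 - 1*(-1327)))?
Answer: √6178558 ≈ 2485.7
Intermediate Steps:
√((134 + 1524)*(1313 + 2412) + (1181 - 1*(-1327))) = √(1658*3725 + (1181 + 1327)) = √(6176050 + 2508) = √6178558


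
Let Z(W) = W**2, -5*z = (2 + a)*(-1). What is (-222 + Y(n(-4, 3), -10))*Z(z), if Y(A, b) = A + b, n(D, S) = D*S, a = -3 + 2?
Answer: -244/25 ≈ -9.7600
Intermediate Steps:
a = -1
z = 1/5 (z = -(2 - 1)*(-1)/5 = -(-1)/5 = -1/5*(-1) = 1/5 ≈ 0.20000)
(-222 + Y(n(-4, 3), -10))*Z(z) = (-222 + (-4*3 - 10))*(1/5)**2 = (-222 + (-12 - 10))*(1/25) = (-222 - 22)*(1/25) = -244*1/25 = -244/25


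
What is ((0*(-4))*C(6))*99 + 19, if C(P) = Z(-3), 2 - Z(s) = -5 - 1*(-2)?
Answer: 19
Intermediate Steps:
Z(s) = 5 (Z(s) = 2 - (-5 - 1*(-2)) = 2 - (-5 + 2) = 2 - 1*(-3) = 2 + 3 = 5)
C(P) = 5
((0*(-4))*C(6))*99 + 19 = ((0*(-4))*5)*99 + 19 = (0*5)*99 + 19 = 0*99 + 19 = 0 + 19 = 19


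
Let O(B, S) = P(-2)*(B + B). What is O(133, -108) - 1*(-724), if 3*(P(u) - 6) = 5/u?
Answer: 6295/3 ≈ 2098.3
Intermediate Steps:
P(u) = 6 + 5/(3*u) (P(u) = 6 + (5/u)/3 = 6 + 5/(3*u))
O(B, S) = 31*B/3 (O(B, S) = (6 + (5/3)/(-2))*(B + B) = (6 + (5/3)*(-1/2))*(2*B) = (6 - 5/6)*(2*B) = 31*(2*B)/6 = 31*B/3)
O(133, -108) - 1*(-724) = (31/3)*133 - 1*(-724) = 4123/3 + 724 = 6295/3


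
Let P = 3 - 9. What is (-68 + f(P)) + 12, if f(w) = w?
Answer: -62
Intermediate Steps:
P = -6
(-68 + f(P)) + 12 = (-68 - 6) + 12 = -74 + 12 = -62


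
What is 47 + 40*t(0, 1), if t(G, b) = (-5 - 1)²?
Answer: 1487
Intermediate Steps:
t(G, b) = 36 (t(G, b) = (-6)² = 36)
47 + 40*t(0, 1) = 47 + 40*36 = 47 + 1440 = 1487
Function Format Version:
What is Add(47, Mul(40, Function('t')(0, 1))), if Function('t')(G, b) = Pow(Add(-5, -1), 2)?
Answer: 1487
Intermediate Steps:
Function('t')(G, b) = 36 (Function('t')(G, b) = Pow(-6, 2) = 36)
Add(47, Mul(40, Function('t')(0, 1))) = Add(47, Mul(40, 36)) = Add(47, 1440) = 1487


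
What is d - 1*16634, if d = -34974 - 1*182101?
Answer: -233709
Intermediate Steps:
d = -217075 (d = -34974 - 182101 = -217075)
d - 1*16634 = -217075 - 1*16634 = -217075 - 16634 = -233709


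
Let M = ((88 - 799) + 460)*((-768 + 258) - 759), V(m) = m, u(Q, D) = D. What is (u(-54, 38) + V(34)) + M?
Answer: 318591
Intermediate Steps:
M = 318519 (M = (-711 + 460)*(-510 - 759) = -251*(-1269) = 318519)
(u(-54, 38) + V(34)) + M = (38 + 34) + 318519 = 72 + 318519 = 318591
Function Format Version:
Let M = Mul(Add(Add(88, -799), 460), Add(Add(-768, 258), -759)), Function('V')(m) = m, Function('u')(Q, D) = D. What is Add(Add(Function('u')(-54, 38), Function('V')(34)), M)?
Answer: 318591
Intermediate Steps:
M = 318519 (M = Mul(Add(-711, 460), Add(-510, -759)) = Mul(-251, -1269) = 318519)
Add(Add(Function('u')(-54, 38), Function('V')(34)), M) = Add(Add(38, 34), 318519) = Add(72, 318519) = 318591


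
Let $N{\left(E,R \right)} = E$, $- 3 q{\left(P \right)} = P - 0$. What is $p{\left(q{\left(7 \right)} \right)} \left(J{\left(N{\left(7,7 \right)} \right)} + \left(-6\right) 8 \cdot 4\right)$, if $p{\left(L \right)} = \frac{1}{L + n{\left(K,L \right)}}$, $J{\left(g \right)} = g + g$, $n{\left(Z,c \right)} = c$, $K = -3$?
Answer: $\frac{267}{7} \approx 38.143$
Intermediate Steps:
$q{\left(P \right)} = - \frac{P}{3}$ ($q{\left(P \right)} = - \frac{P - 0}{3} = - \frac{P + 0}{3} = - \frac{P}{3}$)
$J{\left(g \right)} = 2 g$
$p{\left(L \right)} = \frac{1}{2 L}$ ($p{\left(L \right)} = \frac{1}{L + L} = \frac{1}{2 L}$)
$p{\left(q{\left(7 \right)} \right)} \left(J{\left(N{\left(7,7 \right)} \right)} + \left(-6\right) 8 \cdot 4\right) = \frac{1}{2 \left(\left(- \frac{1}{3}\right) 7\right)} \left(2 \cdot 7 + \left(-6\right) 8 \cdot 4\right) = \frac{1}{2 \left(- \frac{7}{3}\right)} \left(14 - 192\right) = \frac{1}{2} \left(- \frac{3}{7}\right) \left(14 - 192\right) = \left(- \frac{3}{14}\right) \left(-178\right) = \frac{267}{7}$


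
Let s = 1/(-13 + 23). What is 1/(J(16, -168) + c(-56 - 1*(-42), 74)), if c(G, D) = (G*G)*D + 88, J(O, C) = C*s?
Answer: 5/72876 ≈ 6.8610e-5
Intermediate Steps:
s = 1/10 ≈ 0.10000
J(O, C) = C/10 (J(O, C) = C*(1/10) = C/10)
c(G, D) = 88 + D*G**2 (c(G, D) = G**2*D + 88 = D*G**2 + 88 = 88 + D*G**2)
1/(J(16, -168) + c(-56 - 1*(-42), 74)) = 1/((1/10)*(-168) + (88 + 74*(-56 - 1*(-42))**2)) = 1/(-84/5 + (88 + 74*(-56 + 42)**2)) = 1/(-84/5 + (88 + 74*(-14)**2)) = 1/(-84/5 + (88 + 74*196)) = 1/(-84/5 + (88 + 14504)) = 1/(-84/5 + 14592) = 1/(72876/5) = 5/72876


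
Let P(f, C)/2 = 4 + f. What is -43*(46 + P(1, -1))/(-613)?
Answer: 2408/613 ≈ 3.9282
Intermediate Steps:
P(f, C) = 8 + 2*f (P(f, C) = 2*(4 + f) = 8 + 2*f)
-43*(46 + P(1, -1))/(-613) = -43*(46 + (8 + 2*1))/(-613) = -43*(46 + (8 + 2))*(-1/613) = -43*(46 + 10)*(-1/613) = -43*56*(-1/613) = -2408*(-1/613) = 2408/613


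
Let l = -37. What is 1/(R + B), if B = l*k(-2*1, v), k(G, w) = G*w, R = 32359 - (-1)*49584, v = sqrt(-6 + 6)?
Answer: 1/81943 ≈ 1.2204e-5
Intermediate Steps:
v = 0 (v = sqrt(0) = 0)
R = 81943 (R = 32359 - 1*(-49584) = 32359 + 49584 = 81943)
B = 0 (B = -37*(-2*1)*0 = -(-74)*0 = -37*0 = 0)
1/(R + B) = 1/(81943 + 0) = 1/81943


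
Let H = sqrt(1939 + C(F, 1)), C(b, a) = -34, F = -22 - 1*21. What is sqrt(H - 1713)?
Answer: sqrt(-1713 + sqrt(1905)) ≈ 40.858*I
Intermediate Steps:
F = -43 (F = -22 - 21 = -43)
H = sqrt(1905) (H = sqrt(1939 - 34) = sqrt(1905) ≈ 43.646)
sqrt(H - 1713) = sqrt(sqrt(1905) - 1713) = sqrt(-1713 + sqrt(1905))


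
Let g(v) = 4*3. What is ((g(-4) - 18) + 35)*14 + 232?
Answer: 638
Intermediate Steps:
g(v) = 12
((g(-4) - 18) + 35)*14 + 232 = ((12 - 18) + 35)*14 + 232 = (-6 + 35)*14 + 232 = 29*14 + 232 = 406 + 232 = 638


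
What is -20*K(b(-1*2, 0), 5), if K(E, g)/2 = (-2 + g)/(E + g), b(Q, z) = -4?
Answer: -120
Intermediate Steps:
K(E, g) = 2*(-2 + g)/(E + g) (K(E, g) = 2*((-2 + g)/(E + g)) = 2*(-2 + g)/(E + g))
-20*K(b(-1*2, 0), 5) = -40*(-2 + 5)/(-4 + 5) = -40*3/1 = -40*3 = -20*6 = -120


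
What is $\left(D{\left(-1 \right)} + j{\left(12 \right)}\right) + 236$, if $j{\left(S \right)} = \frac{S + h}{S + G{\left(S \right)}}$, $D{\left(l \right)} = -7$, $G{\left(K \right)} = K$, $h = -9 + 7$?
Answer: $\frac{2753}{12} \approx 229.42$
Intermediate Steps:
$h = -2$
$j{\left(S \right)} = \frac{-2 + S}{2 S}$ ($j{\left(S \right)} = \frac{S - 2}{S + S} = \frac{-2 + S}{2 S}$)
$\left(D{\left(-1 \right)} + j{\left(12 \right)}\right) + 236 = \left(-7 + \frac{-2 + 12}{2 \cdot 12}\right) + 236 = \left(-7 + \frac{1}{2} \cdot \frac{1}{12} \cdot 10\right) + 236 = \left(-7 + \frac{5}{12}\right) + 236 = - \frac{79}{12} + 236 = \frac{2753}{12}$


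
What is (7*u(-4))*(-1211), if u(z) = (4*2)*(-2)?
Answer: 135632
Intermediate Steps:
u(z) = -16 (u(z) = 8*(-2) = -16)
(7*u(-4))*(-1211) = (7*(-16))*(-1211) = -112*(-1211) = 135632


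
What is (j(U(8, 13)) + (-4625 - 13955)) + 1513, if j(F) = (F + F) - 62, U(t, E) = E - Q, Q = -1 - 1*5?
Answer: -17091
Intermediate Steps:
Q = -6 (Q = -1 - 5 = -6)
U(t, E) = 6 + E (U(t, E) = E - 1*(-6) = E + 6 = 6 + E)
j(F) = -62 + 2*F (j(F) = 2*F - 62 = -62 + 2*F)
(j(U(8, 13)) + (-4625 - 13955)) + 1513 = ((-62 + 2*(6 + 13)) + (-4625 - 13955)) + 1513 = ((-62 + 2*19) - 18580) + 1513 = ((-62 + 38) - 18580) + 1513 = (-24 - 18580) + 1513 = -18604 + 1513 = -17091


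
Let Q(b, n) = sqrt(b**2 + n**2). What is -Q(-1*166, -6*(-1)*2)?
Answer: -10*sqrt(277) ≈ -166.43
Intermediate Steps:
-Q(-1*166, -6*(-1)*2) = -sqrt((-1*166)**2 + (-6*(-1)*2)**2) = -sqrt((-166)**2 + (6*2)**2) = -sqrt(27556 + 12**2) = -sqrt(27556 + 144) = -sqrt(27700) = -10*sqrt(277)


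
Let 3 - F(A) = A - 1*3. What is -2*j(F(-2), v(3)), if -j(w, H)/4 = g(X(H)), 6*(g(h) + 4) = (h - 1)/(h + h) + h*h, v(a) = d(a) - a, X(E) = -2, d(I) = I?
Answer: -77/3 ≈ -25.667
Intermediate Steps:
F(A) = 6 - A (F(A) = 3 - (A - 1*3) = 3 - (A - 3) = 3 - (-3 + A) = 3 + (3 - A) = 6 - A)
v(a) = 0 (v(a) = a - a = 0)
g(h) = -4 + h**2/6 + (-1 + h)/(12*h) (g(h) = -4 + ((h - 1)/(h + h) + h*h)/6 = -4 + ((-1 + h)/((2*h)) + h**2)/6 = -4 + ((-1 + h)*(1/(2*h)) + h**2)/6 = -4 + ((-1 + h)/(2*h) + h**2)/6 = -4 + (h**2 + (-1 + h)/(2*h))/6 = -4 + (h**2/6 + (-1 + h)/(12*h)) = -4 + h**2/6 + (-1 + h)/(12*h))
j(w, H) = 77/6 (j(w, H) = -(-1 - 2*(-47 + 2*(-2)**2))/(3*(-2)) = -(-1)*(-1 - 2*(-47 + 2*4))/(3*2) = -(-1)*(-1 - 2*(-47 + 8))/(3*2) = -(-1)*(-1 - 2*(-39))/(3*2) = -(-1)*(-1 + 78)/(3*2) = -(-1)*77/(3*2) = -4*(-77/24) = 77/6)
-2*j(F(-2), v(3)) = -2*77/6 = -77/3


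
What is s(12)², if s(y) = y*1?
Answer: 144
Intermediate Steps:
s(y) = y
s(12)² = 12² = 144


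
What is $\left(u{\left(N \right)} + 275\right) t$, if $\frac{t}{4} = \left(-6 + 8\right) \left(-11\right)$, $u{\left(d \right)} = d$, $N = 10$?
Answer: $-25080$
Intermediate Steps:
$t = -88$ ($t = 4 \left(-6 + 8\right) \left(-11\right) = 4 \cdot 2 \left(-11\right) = 4 \left(-22\right) = -88$)
$\left(u{\left(N \right)} + 275\right) t = \left(10 + 275\right) \left(-88\right) = 285 \left(-88\right) = -25080$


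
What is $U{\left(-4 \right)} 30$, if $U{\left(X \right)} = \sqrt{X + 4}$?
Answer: $0$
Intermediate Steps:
$U{\left(X \right)} = \sqrt{4 + X}$
$U{\left(-4 \right)} 30 = \sqrt{4 - 4} \cdot 30 = \sqrt{0} \cdot 30 = 0 \cdot 30 = 0$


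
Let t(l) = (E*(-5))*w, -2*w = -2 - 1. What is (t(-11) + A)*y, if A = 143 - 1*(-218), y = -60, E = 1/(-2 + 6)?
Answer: -43095/2 ≈ -21548.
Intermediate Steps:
w = 3/2 (w = -(-2 - 1)/2 = -½*(-3) = 3/2 ≈ 1.5000)
E = ¼ (E = 1/4 = ¼ ≈ 0.25000)
A = 361 (A = 143 + 218 = 361)
t(l) = -15/8 (t(l) = ((¼)*(-5))*(3/2) = -5/4*3/2 = -15/8)
(t(-11) + A)*y = (-15/8 + 361)*(-60) = (2873/8)*(-60) = -43095/2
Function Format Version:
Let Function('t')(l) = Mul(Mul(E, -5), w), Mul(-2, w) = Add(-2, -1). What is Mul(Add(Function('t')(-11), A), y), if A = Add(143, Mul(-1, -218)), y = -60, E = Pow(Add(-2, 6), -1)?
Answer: Rational(-43095, 2) ≈ -21548.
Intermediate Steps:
w = Rational(3, 2) (w = Mul(Rational(-1, 2), Add(-2, -1)) = Mul(Rational(-1, 2), -3) = Rational(3, 2) ≈ 1.5000)
E = Rational(1, 4) (E = Pow(4, -1) = Rational(1, 4) ≈ 0.25000)
A = 361 (A = Add(143, 218) = 361)
Function('t')(l) = Rational(-15, 8) (Function('t')(l) = Mul(Mul(Rational(1, 4), -5), Rational(3, 2)) = Mul(Rational(-5, 4), Rational(3, 2)) = Rational(-15, 8))
Mul(Add(Function('t')(-11), A), y) = Mul(Add(Rational(-15, 8), 361), -60) = Mul(Rational(2873, 8), -60) = Rational(-43095, 2)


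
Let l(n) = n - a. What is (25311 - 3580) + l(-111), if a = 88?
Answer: 21532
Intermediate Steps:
l(n) = -88 + n (l(n) = n - 1*88 = n - 88 = -88 + n)
(25311 - 3580) + l(-111) = (25311 - 3580) + (-88 - 111) = 21731 - 199 = 21532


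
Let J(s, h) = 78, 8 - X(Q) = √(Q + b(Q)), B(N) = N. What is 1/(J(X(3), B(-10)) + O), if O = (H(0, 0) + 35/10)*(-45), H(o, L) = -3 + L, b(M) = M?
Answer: 2/111 ≈ 0.018018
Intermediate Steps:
X(Q) = 8 - √2*√Q (X(Q) = 8 - √(Q + Q) = 8 - √(2*Q) = 8 - √2*√Q)
O = -45/2 (O = ((-3 + 0) + 35/10)*(-45) = (-3 + 35*(⅒))*(-45) = (-3 + 7/2)*(-45) = (½)*(-45) = -45/2 ≈ -22.500)
1/(J(X(3), B(-10)) + O) = 1/(78 - 45/2) = 1/(111/2) = 2/111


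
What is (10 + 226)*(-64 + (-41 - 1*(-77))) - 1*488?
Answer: -7096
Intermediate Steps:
(10 + 226)*(-64 + (-41 - 1*(-77))) - 1*488 = 236*(-64 + (-41 + 77)) - 488 = 236*(-64 + 36) - 488 = 236*(-28) - 488 = -6608 - 488 = -7096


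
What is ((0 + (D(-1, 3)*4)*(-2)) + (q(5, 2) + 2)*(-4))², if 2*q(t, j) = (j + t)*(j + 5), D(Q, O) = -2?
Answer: 8100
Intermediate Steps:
q(t, j) = (5 + j)*(j + t)/2 (q(t, j) = ((j + t)*(j + 5))/2 = ((j + t)*(5 + j))/2 = ((5 + j)*(j + t))/2 = (5 + j)*(j + t)/2)
((0 + (D(-1, 3)*4)*(-2)) + (q(5, 2) + 2)*(-4))² = ((0 - 2*4*(-2)) + (((½)*2² + (5/2)*2 + (5/2)*5 + (½)*2*5) + 2)*(-4))² = ((0 - 8*(-2)) + (((½)*4 + 5 + 25/2 + 5) + 2)*(-4))² = ((0 + 16) + ((2 + 5 + 25/2 + 5) + 2)*(-4))² = (16 + (49/2 + 2)*(-4))² = (16 + (53/2)*(-4))² = (16 - 106)² = (-90)² = 8100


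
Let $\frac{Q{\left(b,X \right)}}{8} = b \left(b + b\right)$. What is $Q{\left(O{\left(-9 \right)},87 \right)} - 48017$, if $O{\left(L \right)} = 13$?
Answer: $-45313$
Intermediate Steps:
$Q{\left(b,X \right)} = 16 b^{2}$ ($Q{\left(b,X \right)} = 8 b \left(b + b\right) = 8 b 2 b = 8 \cdot 2 b^{2} = 16 b^{2}$)
$Q{\left(O{\left(-9 \right)},87 \right)} - 48017 = 16 \cdot 13^{2} - 48017 = 16 \cdot 169 - 48017 = 2704 - 48017 = -45313$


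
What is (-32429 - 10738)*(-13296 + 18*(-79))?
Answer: 635331906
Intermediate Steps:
(-32429 - 10738)*(-13296 + 18*(-79)) = -43167*(-13296 - 1422) = -43167*(-14718) = 635331906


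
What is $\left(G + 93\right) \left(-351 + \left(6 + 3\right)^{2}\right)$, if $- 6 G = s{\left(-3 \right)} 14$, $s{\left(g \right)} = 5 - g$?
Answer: $-20070$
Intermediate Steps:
$G = - \frac{56}{3}$ ($G = - \frac{\left(5 - -3\right) 14}{6} = - \frac{\left(5 + 3\right) 14}{6} = - \frac{8 \cdot 14}{6} = \left(- \frac{1}{6}\right) 112 = - \frac{56}{3} \approx -18.667$)
$\left(G + 93\right) \left(-351 + \left(6 + 3\right)^{2}\right) = \left(- \frac{56}{3} + 93\right) \left(-351 + \left(6 + 3\right)^{2}\right) = \frac{223 \left(-351 + 9^{2}\right)}{3} = \frac{223 \left(-351 + 81\right)}{3} = \frac{223}{3} \left(-270\right) = -20070$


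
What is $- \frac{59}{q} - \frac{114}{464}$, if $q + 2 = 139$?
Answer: $- \frac{21497}{31784} \approx -0.67635$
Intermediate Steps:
$q = 137$ ($q = -2 + 139 = 137$)
$- \frac{59}{q} - \frac{114}{464} = - \frac{59}{137} - \frac{114}{464} = \left(-59\right) \frac{1}{137} - 114 \cdot \frac{1}{464} = - \frac{59}{137} - \frac{57}{232} = - \frac{21497}{31784}$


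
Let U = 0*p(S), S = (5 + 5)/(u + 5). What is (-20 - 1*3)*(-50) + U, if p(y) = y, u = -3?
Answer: 1150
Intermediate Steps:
S = 5 (S = (5 + 5)/(-3 + 5) = 10/2 = 10*(½) = 5)
U = 0 (U = 0*5 = 0)
(-20 - 1*3)*(-50) + U = (-20 - 1*3)*(-50) + 0 = (-20 - 3)*(-50) + 0 = -23*(-50) + 0 = 1150 + 0 = 1150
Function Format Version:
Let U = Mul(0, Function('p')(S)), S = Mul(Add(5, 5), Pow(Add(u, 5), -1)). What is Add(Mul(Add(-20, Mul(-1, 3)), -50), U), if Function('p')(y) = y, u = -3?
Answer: 1150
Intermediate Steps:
S = 5 (S = Mul(Add(5, 5), Pow(Add(-3, 5), -1)) = Mul(10, Pow(2, -1)) = Mul(10, Rational(1, 2)) = 5)
U = 0 (U = Mul(0, 5) = 0)
Add(Mul(Add(-20, Mul(-1, 3)), -50), U) = Add(Mul(Add(-20, Mul(-1, 3)), -50), 0) = Add(Mul(Add(-20, -3), -50), 0) = Add(Mul(-23, -50), 0) = Add(1150, 0) = 1150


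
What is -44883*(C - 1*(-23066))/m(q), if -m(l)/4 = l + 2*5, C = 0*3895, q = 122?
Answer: 172545213/88 ≈ 1.9607e+6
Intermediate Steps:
C = 0
m(l) = -40 - 4*l (m(l) = -4*(l + 2*5) = -4*(l + 10) = -4*(10 + l) = -40 - 4*l)
-44883*(C - 1*(-23066))/m(q) = -44883*(0 - 1*(-23066))/(-40 - 4*122) = -44883*(0 + 23066)/(-40 - 488) = -44883/((-528/23066)) = -44883/((-528*1/23066)) = -44883/(-264/11533) = -44883*(-11533/264) = 172545213/88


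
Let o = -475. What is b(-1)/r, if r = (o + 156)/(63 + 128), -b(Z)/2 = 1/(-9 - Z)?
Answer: -191/1276 ≈ -0.14969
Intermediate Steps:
b(Z) = -2/(-9 - Z)
r = -319/191 (r = (-475 + 156)/(63 + 128) = -319/191 ≈ -1.6702)
b(-1)/r = (2/(9 - 1))/(-319/191) = (2/8)*(-191/319) = (2*(⅛))*(-191/319) = (¼)*(-191/319) = -191/1276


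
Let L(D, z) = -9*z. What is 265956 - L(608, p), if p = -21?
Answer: 265767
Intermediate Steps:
265956 - L(608, p) = 265956 - (-9)*(-21) = 265956 - 1*189 = 265956 - 189 = 265767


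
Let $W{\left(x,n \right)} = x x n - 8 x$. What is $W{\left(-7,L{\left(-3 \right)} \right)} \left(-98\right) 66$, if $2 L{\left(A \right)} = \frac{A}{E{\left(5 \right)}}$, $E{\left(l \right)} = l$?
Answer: $- \frac{1335642}{5} \approx -2.6713 \cdot 10^{5}$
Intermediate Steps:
$L{\left(A \right)} = \frac{A}{10}$ ($L{\left(A \right)} = \frac{A \frac{1}{5}}{2} = \frac{\frac{1}{5} A}{2} = \frac{A}{10}$)
$W{\left(x,n \right)} = - 8 x + n x^{2}$ ($W{\left(x,n \right)} = x^{2} n - 8 x = n x^{2} - 8 x = - 8 x + n x^{2}$)
$W{\left(-7,L{\left(-3 \right)} \right)} \left(-98\right) 66 = - 7 \left(-8 + \frac{1}{10} \left(-3\right) \left(-7\right)\right) \left(-98\right) 66 = - 7 \left(-8 - - \frac{21}{10}\right) \left(-98\right) 66 = - 7 \left(-8 + \frac{21}{10}\right) \left(-98\right) 66 = \left(-7\right) \left(- \frac{59}{10}\right) \left(-98\right) 66 = \frac{413}{10} \left(-98\right) 66 = \left(- \frac{20237}{5}\right) 66 = - \frac{1335642}{5}$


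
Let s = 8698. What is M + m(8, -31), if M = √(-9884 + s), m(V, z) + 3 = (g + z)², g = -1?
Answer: 1021 + I*√1186 ≈ 1021.0 + 34.438*I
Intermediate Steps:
m(V, z) = -3 + (-1 + z)²
M = I*√1186 (M = √(-9884 + 8698) = √(-1186) = I*√1186 ≈ 34.438*I)
M + m(8, -31) = I*√1186 + (-3 + (-1 - 31)²) = I*√1186 + (-3 + (-32)²) = I*√1186 + (-3 + 1024) = I*√1186 + 1021 = 1021 + I*√1186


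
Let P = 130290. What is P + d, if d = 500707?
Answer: 630997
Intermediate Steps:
P + d = 130290 + 500707 = 630997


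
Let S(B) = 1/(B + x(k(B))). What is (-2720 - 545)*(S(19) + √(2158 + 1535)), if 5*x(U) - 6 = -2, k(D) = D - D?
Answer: -16325/99 - 3265*√3693 ≈ -1.9858e+5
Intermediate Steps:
k(D) = 0
x(U) = ⅘ (x(U) = 6/5 + (⅕)*(-2) = 6/5 - ⅖ = ⅘)
S(B) = 1/(⅘ + B) (S(B) = 1/(B + ⅘) = 1/(⅘ + B))
(-2720 - 545)*(S(19) + √(2158 + 1535)) = (-2720 - 545)*(5/(4 + 5*19) + √(2158 + 1535)) = -3265*(5/(4 + 95) + √3693) = -3265*(5/99 + √3693) = -16325/99 - 3265*√3693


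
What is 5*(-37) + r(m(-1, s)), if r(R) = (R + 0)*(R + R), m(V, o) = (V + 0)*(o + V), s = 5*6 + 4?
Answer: 1993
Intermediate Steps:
s = 34 (s = 30 + 4 = 34)
m(V, o) = V*(V + o)
r(R) = 2*R**2 (r(R) = R*(2*R) = 2*R**2)
5*(-37) + r(m(-1, s)) = 5*(-37) + 2*(-(-1 + 34))**2 = -185 + 2*(-1*33)**2 = -185 + 2*(-33)**2 = -185 + 2*1089 = -185 + 2178 = 1993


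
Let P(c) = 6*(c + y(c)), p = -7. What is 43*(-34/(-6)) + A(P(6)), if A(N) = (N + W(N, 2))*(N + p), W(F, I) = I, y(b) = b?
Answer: 15161/3 ≈ 5053.7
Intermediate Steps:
P(c) = 12*c (P(c) = 6*(c + c) = 6*(2*c) = 12*c)
A(N) = (-7 + N)*(2 + N) (A(N) = (N + 2)*(N - 7) = (2 + N)*(-7 + N) = (-7 + N)*(2 + N))
43*(-34/(-6)) + A(P(6)) = 43*(-34/(-6)) + (-14 + (12*6)² - 60*6) = 43*(-34*(-⅙)) + (-14 + 72² - 5*72) = 43*(17/3) + (-14 + 5184 - 360) = 731/3 + 4810 = 15161/3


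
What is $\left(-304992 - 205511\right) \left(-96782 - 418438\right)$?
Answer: $263021355660$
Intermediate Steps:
$\left(-304992 - 205511\right) \left(-96782 - 418438\right) = \left(-510503\right) \left(-515220\right) = 263021355660$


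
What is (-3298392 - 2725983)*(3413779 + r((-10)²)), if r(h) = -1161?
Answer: -20558890563750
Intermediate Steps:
(-3298392 - 2725983)*(3413779 + r((-10)²)) = (-3298392 - 2725983)*(3413779 - 1161) = -6024375*3412618 = -20558890563750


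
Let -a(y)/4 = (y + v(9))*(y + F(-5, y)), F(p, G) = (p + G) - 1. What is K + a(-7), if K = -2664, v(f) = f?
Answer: -2504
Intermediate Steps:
F(p, G) = -1 + G + p (F(p, G) = (G + p) - 1 = -1 + G + p)
a(y) = -4*(-6 + 2*y)*(9 + y) (a(y) = -4*(y + 9)*(y + (-1 + y - 5)) = -4*(9 + y)*(y + (-6 + y)) = -4*(9 + y)*(-6 + 2*y) = -4*(-6 + 2*y)*(9 + y))
K + a(-7) = -2664 + (216 - 48*(-7) - 8*(-7)²) = -2664 + (216 + 336 - 8*49) = -2664 + (216 + 336 - 392) = -2664 + 160 = -2504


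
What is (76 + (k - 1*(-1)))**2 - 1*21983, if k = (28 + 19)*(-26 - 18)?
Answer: 3942098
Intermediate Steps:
k = -2068 (k = 47*(-44) = -2068)
(76 + (k - 1*(-1)))**2 - 1*21983 = (76 + (-2068 - 1*(-1)))**2 - 1*21983 = (76 + (-2068 + 1))**2 - 21983 = (76 - 2067)**2 - 21983 = (-1991)**2 - 21983 = 3964081 - 21983 = 3942098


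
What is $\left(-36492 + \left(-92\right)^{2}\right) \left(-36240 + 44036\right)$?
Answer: $-218506288$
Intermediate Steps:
$\left(-36492 + \left(-92\right)^{2}\right) \left(-36240 + 44036\right) = \left(-36492 + 8464\right) 7796 = \left(-28028\right) 7796 = -218506288$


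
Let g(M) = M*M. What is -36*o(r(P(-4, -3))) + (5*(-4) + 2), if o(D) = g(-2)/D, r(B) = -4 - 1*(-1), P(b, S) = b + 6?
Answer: 30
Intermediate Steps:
P(b, S) = 6 + b
g(M) = M²
r(B) = -3 (r(B) = -4 + 1 = -3)
o(D) = 4/D (o(D) = (-2)²/D = 4/D)
-36*o(r(P(-4, -3))) + (5*(-4) + 2) = -144/(-3) + (5*(-4) + 2) = -144*(-1)/3 + (-20 + 2) = -36*(-4/3) - 18 = 48 - 18 = 30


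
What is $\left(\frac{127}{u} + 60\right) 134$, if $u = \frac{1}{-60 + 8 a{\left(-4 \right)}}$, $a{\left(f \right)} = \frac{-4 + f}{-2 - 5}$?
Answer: $- \frac{6002128}{7} \approx -8.5745 \cdot 10^{5}$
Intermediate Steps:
$a{\left(f \right)} = \frac{4}{7} - \frac{f}{7}$ ($a{\left(f \right)} = \frac{-4 + f}{-7} = \left(-4 + f\right) \left(- \frac{1}{7}\right) = \frac{4}{7} - \frac{f}{7}$)
$u = - \frac{7}{356}$ ($u = \frac{1}{-60 + 8 \left(\frac{4}{7} - - \frac{4}{7}\right)} = \frac{1}{-60 + 8 \left(\frac{4}{7} + \frac{4}{7}\right)} = \frac{1}{-60 + 8 \cdot \frac{8}{7}} = \frac{1}{-60 + \frac{64}{7}} = \frac{1}{- \frac{356}{7}} = - \frac{7}{356} \approx -0.019663$)
$\left(\frac{127}{u} + 60\right) 134 = \left(\frac{127}{- \frac{7}{356}} + 60\right) 134 = \left(127 \left(- \frac{356}{7}\right) + 60\right) 134 = \left(- \frac{45212}{7} + 60\right) 134 = \left(- \frac{44792}{7}\right) 134 = - \frac{6002128}{7}$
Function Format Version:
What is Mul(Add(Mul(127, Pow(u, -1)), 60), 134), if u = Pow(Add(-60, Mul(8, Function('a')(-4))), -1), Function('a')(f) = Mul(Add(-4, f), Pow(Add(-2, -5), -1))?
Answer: Rational(-6002128, 7) ≈ -8.5745e+5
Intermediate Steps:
Function('a')(f) = Add(Rational(4, 7), Mul(Rational(-1, 7), f)) (Function('a')(f) = Mul(Add(-4, f), Pow(-7, -1)) = Mul(Add(-4, f), Rational(-1, 7)) = Add(Rational(4, 7), Mul(Rational(-1, 7), f)))
u = Rational(-7, 356) (u = Pow(Add(-60, Mul(8, Add(Rational(4, 7), Mul(Rational(-1, 7), -4)))), -1) = Pow(Add(-60, Mul(8, Add(Rational(4, 7), Rational(4, 7)))), -1) = Pow(Add(-60, Mul(8, Rational(8, 7))), -1) = Pow(Add(-60, Rational(64, 7)), -1) = Pow(Rational(-356, 7), -1) = Rational(-7, 356) ≈ -0.019663)
Mul(Add(Mul(127, Pow(u, -1)), 60), 134) = Mul(Add(Mul(127, Pow(Rational(-7, 356), -1)), 60), 134) = Mul(Add(Mul(127, Rational(-356, 7)), 60), 134) = Mul(Add(Rational(-45212, 7), 60), 134) = Mul(Rational(-44792, 7), 134) = Rational(-6002128, 7)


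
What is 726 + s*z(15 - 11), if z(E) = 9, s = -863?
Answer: -7041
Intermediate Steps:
726 + s*z(15 - 11) = 726 - 863*9 = 726 - 7767 = -7041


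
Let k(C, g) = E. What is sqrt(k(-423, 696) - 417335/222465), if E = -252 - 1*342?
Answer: I*sqrt(1179612164337)/44493 ≈ 24.411*I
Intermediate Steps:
E = -594 (E = -252 - 342 = -594)
k(C, g) = -594
sqrt(k(-423, 696) - 417335/222465) = sqrt(-594 - 417335/222465) = sqrt(-594 - 417335*1/222465) = sqrt(-594 - 83467/44493) = sqrt(-26512309/44493) = I*sqrt(1179612164337)/44493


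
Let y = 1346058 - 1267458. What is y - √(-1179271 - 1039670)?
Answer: 78600 - 3*I*√246549 ≈ 78600.0 - 1489.6*I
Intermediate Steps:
y = 78600
y - √(-1179271 - 1039670) = 78600 - √(-1179271 - 1039670) = 78600 - √(-2218941) = 78600 - 3*I*√246549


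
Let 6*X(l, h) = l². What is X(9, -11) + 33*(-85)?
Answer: -5583/2 ≈ -2791.5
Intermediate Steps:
X(l, h) = l²/6
X(9, -11) + 33*(-85) = (⅙)*9² + 33*(-85) = (⅙)*81 - 2805 = 27/2 - 2805 = -5583/2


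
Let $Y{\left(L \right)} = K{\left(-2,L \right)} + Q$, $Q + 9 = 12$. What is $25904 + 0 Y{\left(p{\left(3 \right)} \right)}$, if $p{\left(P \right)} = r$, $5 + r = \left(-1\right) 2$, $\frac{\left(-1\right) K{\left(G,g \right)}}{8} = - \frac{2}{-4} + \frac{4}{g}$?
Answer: $25904$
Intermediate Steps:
$K{\left(G,g \right)} = -4 - \frac{32}{g}$ ($K{\left(G,g \right)} = - 8 \left(- \frac{2}{-4} + \frac{4}{g}\right) = - 8 \left(\left(-2\right) \left(- \frac{1}{4}\right) + \frac{4}{g}\right) = - 8 \left(\frac{1}{2} + \frac{4}{g}\right) = -4 - \frac{32}{g}$)
$Q = 3$ ($Q = -9 + 12 = 3$)
$r = -7$ ($r = -5 - 2 = -7$)
$p{\left(P \right)} = -7$
$Y{\left(L \right)} = -1 - \frac{32}{L}$ ($Y{\left(L \right)} = \left(-4 - \frac{32}{L}\right) + 3 = -1 - \frac{32}{L}$)
$25904 + 0 Y{\left(p{\left(3 \right)} \right)} = 25904 + 0 \frac{-32 - -7}{-7} = 25904 + 0 \left(- \frac{-32 + 7}{7}\right) = 25904 + 0 \left(\left(- \frac{1}{7}\right) \left(-25\right)\right) = 25904 + 0 \cdot \frac{25}{7} = 25904 + 0 = 25904$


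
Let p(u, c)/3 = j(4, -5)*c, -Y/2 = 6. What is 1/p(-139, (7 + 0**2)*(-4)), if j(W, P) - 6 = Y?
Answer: 1/504 ≈ 0.0019841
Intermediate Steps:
Y = -12 (Y = -2*6 = -12)
j(W, P) = -6 (j(W, P) = 6 - 12 = -6)
p(u, c) = -18*c (p(u, c) = 3*(-6*c) = -18*c)
1/p(-139, (7 + 0**2)*(-4)) = 1/(-18*(7 + 0**2)*(-4)) = 1/(-18*(7 + 0)*(-4)) = 1/(-126*(-4)) = 1/(-18*(-28)) = 1/504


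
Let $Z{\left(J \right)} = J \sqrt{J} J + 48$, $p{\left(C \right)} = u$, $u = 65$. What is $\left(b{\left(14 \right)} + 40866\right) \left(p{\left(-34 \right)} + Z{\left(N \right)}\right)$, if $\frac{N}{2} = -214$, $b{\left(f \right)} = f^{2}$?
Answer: $4640006 + 15043802816 i \sqrt{107} \approx 4.64 \cdot 10^{6} + 1.5561 \cdot 10^{11} i$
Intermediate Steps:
$p{\left(C \right)} = 65$
$N = -428$ ($N = 2 \left(-214\right) = -428$)
$Z{\left(J \right)} = 48 + J^{\frac{5}{2}}$ ($Z{\left(J \right)} = J^{\frac{3}{2}} J + 48 = J^{\frac{5}{2}} + 48 = 48 + J^{\frac{5}{2}}$)
$\left(b{\left(14 \right)} + 40866\right) \left(p{\left(-34 \right)} + Z{\left(N \right)}\right) = \left(14^{2} + 40866\right) \left(65 + \left(48 + \left(-428\right)^{\frac{5}{2}}\right)\right) = \left(196 + 40866\right) \left(65 + \left(48 + 366368 i \sqrt{107}\right)\right) = 41062 \left(113 + 366368 i \sqrt{107}\right) = 4640006 + 15043802816 i \sqrt{107}$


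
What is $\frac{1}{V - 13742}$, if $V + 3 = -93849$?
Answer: $- \frac{1}{107594} \approx -9.2942 \cdot 10^{-6}$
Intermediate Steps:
$V = -93852$ ($V = -3 - 93849 = -93852$)
$\frac{1}{V - 13742} = \frac{1}{-93852 - 13742} = \frac{1}{-107594} = - \frac{1}{107594}$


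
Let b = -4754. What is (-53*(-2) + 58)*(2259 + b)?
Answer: -409180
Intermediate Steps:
(-53*(-2) + 58)*(2259 + b) = (-53*(-2) + 58)*(2259 - 4754) = (106 + 58)*(-2495) = 164*(-2495) = -409180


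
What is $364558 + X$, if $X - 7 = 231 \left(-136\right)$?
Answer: $333149$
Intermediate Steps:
$X = -31409$ ($X = 7 + 231 \left(-136\right) = 7 - 31416 = -31409$)
$364558 + X = 364558 - 31409 = 333149$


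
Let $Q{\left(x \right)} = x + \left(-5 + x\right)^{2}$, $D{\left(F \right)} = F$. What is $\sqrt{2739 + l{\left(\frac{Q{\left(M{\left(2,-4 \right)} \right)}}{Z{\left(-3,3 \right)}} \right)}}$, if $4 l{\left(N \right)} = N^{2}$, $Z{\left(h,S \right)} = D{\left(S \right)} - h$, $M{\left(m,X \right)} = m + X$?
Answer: $\frac{5 \sqrt{15865}}{12} \approx 52.482$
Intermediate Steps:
$M{\left(m,X \right)} = X + m$
$Z{\left(h,S \right)} = S - h$
$l{\left(N \right)} = \frac{N^{2}}{4}$
$\sqrt{2739 + l{\left(\frac{Q{\left(M{\left(2,-4 \right)} \right)}}{Z{\left(-3,3 \right)}} \right)}} = \sqrt{2739 + \frac{\left(\frac{\left(-4 + 2\right) + \left(-5 + \left(-4 + 2\right)\right)^{2}}{3 - -3}\right)^{2}}{4}} = \sqrt{2739 + \frac{\left(\frac{-2 + \left(-5 - 2\right)^{2}}{3 + 3}\right)^{2}}{4}} = \sqrt{2739 + \frac{\left(\frac{-2 + \left(-7\right)^{2}}{6}\right)^{2}}{4}} = \sqrt{2739 + \frac{\left(\left(-2 + 49\right) \frac{1}{6}\right)^{2}}{4}} = \sqrt{2739 + \frac{\left(47 \cdot \frac{1}{6}\right)^{2}}{4}} = \sqrt{2739 + \frac{\left(\frac{47}{6}\right)^{2}}{4}} = \sqrt{2739 + \frac{1}{4} \cdot \frac{2209}{36}} = \sqrt{2739 + \frac{2209}{144}} = \sqrt{\frac{396625}{144}} = \frac{5 \sqrt{15865}}{12}$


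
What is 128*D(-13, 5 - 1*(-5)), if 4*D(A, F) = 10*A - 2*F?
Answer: -4800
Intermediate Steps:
D(A, F) = -F/2 + 5*A/2 (D(A, F) = (10*A - 2*F)/4 = (-2*F + 10*A)/4 = -F/2 + 5*A/2)
128*D(-13, 5 - 1*(-5)) = 128*(-(5 - 1*(-5))/2 + (5/2)*(-13)) = 128*(-(5 + 5)/2 - 65/2) = 128*(-½*10 - 65/2) = 128*(-5 - 65/2) = 128*(-75/2) = -4800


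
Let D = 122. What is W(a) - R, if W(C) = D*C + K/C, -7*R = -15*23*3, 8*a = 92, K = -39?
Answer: 201532/161 ≈ 1251.8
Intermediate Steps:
a = 23/2 (a = (⅛)*92 = 23/2 ≈ 11.500)
R = 1035/7 (R = -(-15*23)*3/7 = -(-345)*3/7 = -⅐*(-1035) = 1035/7 ≈ 147.86)
W(C) = -39/C + 122*C (W(C) = 122*C - 39/C = -39/C + 122*C)
W(a) - R = (-39/23/2 + 122*(23/2)) - 1*1035/7 = (-39*2/23 + 1403) - 1035/7 = (-78/23 + 1403) - 1035/7 = 32191/23 - 1035/7 = 201532/161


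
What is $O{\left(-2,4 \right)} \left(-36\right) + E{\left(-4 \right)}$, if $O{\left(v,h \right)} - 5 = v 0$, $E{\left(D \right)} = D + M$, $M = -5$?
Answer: $-189$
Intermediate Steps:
$E{\left(D \right)} = -5 + D$ ($E{\left(D \right)} = D - 5 = -5 + D$)
$O{\left(v,h \right)} = 5$ ($O{\left(v,h \right)} = 5 + v 0 = 5 + 0 = 5$)
$O{\left(-2,4 \right)} \left(-36\right) + E{\left(-4 \right)} = 5 \left(-36\right) - 9 = -180 - 9 = -189$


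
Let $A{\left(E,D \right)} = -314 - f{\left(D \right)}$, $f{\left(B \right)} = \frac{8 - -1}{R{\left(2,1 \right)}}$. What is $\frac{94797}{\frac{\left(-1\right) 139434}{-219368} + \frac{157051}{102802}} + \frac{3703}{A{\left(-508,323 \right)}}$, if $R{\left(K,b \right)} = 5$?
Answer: $\frac{49627959906211771}{1132840960633} \approx 43808.0$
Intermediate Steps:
$f{\left(B \right)} = \frac{9}{5}$ ($f{\left(B \right)} = \frac{8 - -1}{5} = \left(8 + 1\right) \frac{1}{5} = 9 \cdot \frac{1}{5} = \frac{9}{5}$)
$A{\left(E,D \right)} = - \frac{1579}{5}$ ($A{\left(E,D \right)} = -314 - \frac{9}{5} = - \frac{1579}{5}$)
$\frac{94797}{\frac{\left(-1\right) 139434}{-219368} + \frac{157051}{102802}} + \frac{3703}{A{\left(-508,323 \right)}} = \frac{94797}{\frac{\left(-1\right) 139434}{-219368} + \frac{157051}{102802}} + \frac{3703}{- \frac{1579}{5}} = \frac{94797}{\left(-139434\right) \left(- \frac{1}{219368}\right) + 157051 \cdot \frac{1}{102802}} + 3703 \left(- \frac{5}{1579}\right) = \frac{94797}{\frac{4101}{6452} + \frac{157051}{102802}} - \frac{18515}{1579} = \frac{94797}{\frac{717442027}{331639252}} - \frac{18515}{1579} = 94797 \cdot \frac{331639252}{717442027} - \frac{18515}{1579} = \frac{31438406171844}{717442027} - \frac{18515}{1579} = \frac{49627959906211771}{1132840960633}$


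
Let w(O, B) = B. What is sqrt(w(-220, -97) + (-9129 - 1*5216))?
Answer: I*sqrt(14442) ≈ 120.17*I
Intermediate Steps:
sqrt(w(-220, -97) + (-9129 - 1*5216)) = sqrt(-97 + (-9129 - 1*5216)) = sqrt(-97 + (-9129 - 5216)) = sqrt(-97 - 14345) = sqrt(-14442) = I*sqrt(14442)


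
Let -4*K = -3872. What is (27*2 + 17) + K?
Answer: 1039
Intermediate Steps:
K = 968 (K = -1/4*(-3872) = 968)
(27*2 + 17) + K = (27*2 + 17) + 968 = (54 + 17) + 968 = 71 + 968 = 1039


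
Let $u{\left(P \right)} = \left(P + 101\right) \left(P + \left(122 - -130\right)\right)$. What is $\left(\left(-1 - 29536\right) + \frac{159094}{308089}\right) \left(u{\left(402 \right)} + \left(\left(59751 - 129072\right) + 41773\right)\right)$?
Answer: $- \frac{2742826919798386}{308089} \approx -8.9027 \cdot 10^{9}$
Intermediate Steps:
$u{\left(P \right)} = \left(101 + P\right) \left(252 + P\right)$ ($u{\left(P \right)} = \left(101 + P\right) \left(P + \left(122 + 130\right)\right) = \left(101 + P\right) \left(P + 252\right) = \left(101 + P\right) \left(252 + P\right)$)
$\left(\left(-1 - 29536\right) + \frac{159094}{308089}\right) \left(u{\left(402 \right)} + \left(\left(59751 - 129072\right) + 41773\right)\right) = \left(\left(-1 - 29536\right) + \frac{159094}{308089}\right) \left(\left(25452 + 402^{2} + 353 \cdot 402\right) + \left(\left(59751 - 129072\right) + 41773\right)\right) = \left(\left(-1 - 29536\right) + 159094 \cdot \frac{1}{308089}\right) \left(\left(25452 + 161604 + 141906\right) + \left(-69321 + 41773\right)\right) = \left(-29537 + \frac{159094}{308089}\right) \left(328962 - 27548\right) = \left(- \frac{9099865699}{308089}\right) 301414 = - \frac{2742826919798386}{308089}$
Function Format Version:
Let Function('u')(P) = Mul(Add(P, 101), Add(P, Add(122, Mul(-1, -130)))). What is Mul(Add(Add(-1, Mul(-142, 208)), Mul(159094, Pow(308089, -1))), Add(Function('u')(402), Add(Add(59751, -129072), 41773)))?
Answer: Rational(-2742826919798386, 308089) ≈ -8.9027e+9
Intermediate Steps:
Function('u')(P) = Mul(Add(101, P), Add(252, P)) (Function('u')(P) = Mul(Add(101, P), Add(P, Add(122, 130))) = Mul(Add(101, P), Add(P, 252)) = Mul(Add(101, P), Add(252, P)))
Mul(Add(Add(-1, Mul(-142, 208)), Mul(159094, Pow(308089, -1))), Add(Function('u')(402), Add(Add(59751, -129072), 41773))) = Mul(Add(Add(-1, Mul(-142, 208)), Mul(159094, Pow(308089, -1))), Add(Add(25452, Pow(402, 2), Mul(353, 402)), Add(Add(59751, -129072), 41773))) = Mul(Add(Add(-1, -29536), Mul(159094, Rational(1, 308089))), Add(Add(25452, 161604, 141906), Add(-69321, 41773))) = Mul(Add(-29537, Rational(159094, 308089)), Add(328962, -27548)) = Mul(Rational(-9099865699, 308089), 301414) = Rational(-2742826919798386, 308089)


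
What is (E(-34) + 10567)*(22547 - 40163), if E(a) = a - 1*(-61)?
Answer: -186623904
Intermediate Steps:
E(a) = 61 + a (E(a) = a + 61 = 61 + a)
(E(-34) + 10567)*(22547 - 40163) = ((61 - 34) + 10567)*(22547 - 40163) = (27 + 10567)*(-17616) = 10594*(-17616) = -186623904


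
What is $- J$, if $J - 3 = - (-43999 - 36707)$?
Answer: $-80709$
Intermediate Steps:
$J = 80709$ ($J = 3 - \left(-43999 - 36707\right) = 3 - -80706 = 3 + 80706 = 80709$)
$- J = \left(-1\right) 80709 = -80709$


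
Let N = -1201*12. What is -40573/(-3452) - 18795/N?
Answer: 13533717/1036463 ≈ 13.058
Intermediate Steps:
N = -14412
-40573/(-3452) - 18795/N = -40573/(-3452) - 18795/(-14412) = -40573*(-1/3452) - 18795*(-1/14412) = 40573/3452 + 6265/4804 = 13533717/1036463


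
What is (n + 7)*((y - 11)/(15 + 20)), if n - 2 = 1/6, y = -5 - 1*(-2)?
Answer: -11/3 ≈ -3.6667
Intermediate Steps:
y = -3 (y = -5 + 2 = -3)
n = 13/6 (n = 2 + 1/6 = 2 + ⅙ = 13/6 ≈ 2.1667)
(n + 7)*((y - 11)/(15 + 20)) = (13/6 + 7)*((-3 - 11)/(15 + 20)) = 55*(-14/35)/6 = 55*(-14*1/35)/6 = (55/6)*(-⅖) = -11/3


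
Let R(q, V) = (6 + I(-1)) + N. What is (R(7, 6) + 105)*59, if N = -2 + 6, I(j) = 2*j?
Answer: 6667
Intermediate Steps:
N = 4
R(q, V) = 8 (R(q, V) = (6 + 2*(-1)) + 4 = (6 - 2) + 4 = 4 + 4 = 8)
(R(7, 6) + 105)*59 = (8 + 105)*59 = 113*59 = 6667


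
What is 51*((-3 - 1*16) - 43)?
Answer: -3162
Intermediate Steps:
51*((-3 - 1*16) - 43) = 51*((-3 - 16) - 43) = 51*(-19 - 43) = 51*(-62) = -3162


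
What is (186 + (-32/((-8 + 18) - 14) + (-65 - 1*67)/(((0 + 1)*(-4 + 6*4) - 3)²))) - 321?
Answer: -36835/289 ≈ -127.46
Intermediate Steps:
(186 + (-32/((-8 + 18) - 14) + (-65 - 1*67)/(((0 + 1)*(-4 + 6*4) - 3)²))) - 321 = (186 + (-32/(10 - 14) + (-65 - 67)/((1*(-4 + 24) - 3)²))) - 321 = (186 + (-32/(-4) - 132/(1*20 - 3)²)) - 321 = (186 + (-32*(-¼) - 132/(20 - 3)²)) - 321 = (186 + (8 - 132/(17²))) - 321 = (186 + (8 - 132/289)) - 321 = (186 + 2180/289) - 321 = 55934/289 - 321 = -36835/289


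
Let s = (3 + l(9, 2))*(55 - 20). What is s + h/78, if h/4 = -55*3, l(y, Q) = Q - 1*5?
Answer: -110/13 ≈ -8.4615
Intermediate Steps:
l(y, Q) = -5 + Q (l(y, Q) = Q - 5 = -5 + Q)
h = -660 (h = 4*(-55*3) = 4*(-165) = -660)
s = 0 (s = (3 + (-5 + 2))*(55 - 20) = (3 - 3)*35 = 0*35 = 0)
s + h/78 = 0 - 660/78 = 0 + (1/78)*(-660) = 0 - 110/13 = -110/13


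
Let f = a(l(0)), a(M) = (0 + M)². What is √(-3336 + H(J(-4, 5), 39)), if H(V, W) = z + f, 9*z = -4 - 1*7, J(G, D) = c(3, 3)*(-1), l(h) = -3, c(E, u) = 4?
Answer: I*√29954/3 ≈ 57.691*I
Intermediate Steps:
a(M) = M²
J(G, D) = -4 (J(G, D) = 4*(-1) = -4)
f = 9 (f = (-3)² = 9)
z = -11/9 (z = (-4 - 1*7)/9 = (-4 - 7)/9 = (⅑)*(-11) = -11/9 ≈ -1.2222)
H(V, W) = 70/9 (H(V, W) = -11/9 + 9 = 70/9)
√(-3336 + H(J(-4, 5), 39)) = √(-3336 + 70/9) = √(-29954/9) = I*√29954/3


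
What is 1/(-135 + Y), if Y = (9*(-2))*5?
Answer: -1/225 ≈ -0.0044444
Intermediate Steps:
Y = -90 (Y = -18*5 = -90)
1/(-135 + Y) = 1/(-135 - 90) = 1/(-225) = -1/225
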